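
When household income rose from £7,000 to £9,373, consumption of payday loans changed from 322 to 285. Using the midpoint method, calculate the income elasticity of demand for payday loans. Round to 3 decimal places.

-0.421

%ΔQ = (285 − 322)/[(322+285)/2] = -37/303.5 ≈ -0.1219.
%ΔI = (9,373 − 7,000)/[(7,000+9,373)/2] = 2373/8186.5 ≈ 0.2899.
E_I = %ΔQ/%ΔI ≈ -0.421.
E_I < 0: inferior good.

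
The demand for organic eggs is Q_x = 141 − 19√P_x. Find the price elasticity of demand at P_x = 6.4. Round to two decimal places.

-0.26

At P_x = 6.4, Q_x = 92.9334.
dQ_x/dP_x = −19/(2√P_x) = −19/(2·2.5298).
Point elasticity E = (dQ_x/dP_x)·(P_x/Q_x) = -3.7552 × 6.4/92.9334 ≈ -0.26.
|E| < 1, so demand is inelastic at this price.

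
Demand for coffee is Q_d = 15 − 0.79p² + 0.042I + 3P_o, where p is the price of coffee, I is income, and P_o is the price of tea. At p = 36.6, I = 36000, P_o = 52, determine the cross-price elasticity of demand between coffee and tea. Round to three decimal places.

Substituting, Q_d = 15 − 0.79(36.6)² + 0.042(36000) + 3(52) = 15 − 1058.2524 + 1512 + 156 = 624.7476.
∂Q_d/∂P_o = +3, so E_xy = 3·(52/624.7476) ≈ 0.250.
E_xy > 0: the goods are substitutes.

0.250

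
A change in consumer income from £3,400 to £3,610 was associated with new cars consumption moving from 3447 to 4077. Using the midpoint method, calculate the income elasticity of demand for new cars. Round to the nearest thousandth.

2.795

%ΔQ = (4077 − 3447)/[(3447+4077)/2] = 630/3762 ≈ 0.1675.
%ΔM = (3,610 − 3,400)/[(3,400+3,610)/2] = 210/3505 ≈ 0.0599.
E_I = %ΔQ/%ΔM ≈ 2.795.
E_I > 1: normal good (luxury).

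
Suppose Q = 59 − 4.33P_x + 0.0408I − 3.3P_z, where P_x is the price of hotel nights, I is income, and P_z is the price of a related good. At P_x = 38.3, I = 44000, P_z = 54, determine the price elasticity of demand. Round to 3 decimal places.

At the given point, Q = 59 − 4.33(38.3) + 0.0408(44000) − 3.3(54) = 59 − 165.839 + 1795.2 − 178.2 = 1510.161.
∂Q/∂P_x = −4.33, so E_p = (−4.33)·(38.3/1510.161) ≈ -0.110.
|E_p| < 1: demand is inelastic.

-0.110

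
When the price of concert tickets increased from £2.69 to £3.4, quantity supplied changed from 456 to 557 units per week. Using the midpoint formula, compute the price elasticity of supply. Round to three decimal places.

%ΔQ = (557 − 456)/[(456 + 557)/2] = 101/506.5 ≈ 0.1994.
%ΔP = (3.4 − 2.69)/[(2.69 + 3.4)/2] = 0.71/3.045 ≈ 0.2332.
Arc elasticity E = %ΔQ/%ΔP ≈ 0.1994/0.2332 ≈ 0.855.
|E| < 1: supply is inelastic over this range.

0.855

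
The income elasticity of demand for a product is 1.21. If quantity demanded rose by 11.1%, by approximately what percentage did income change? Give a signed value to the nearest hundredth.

9.17

%ΔQ ≈ E × %ΔI ⇒ %ΔI = %ΔQ / E = (11.1%)/(1.21) ≈ 9.17%.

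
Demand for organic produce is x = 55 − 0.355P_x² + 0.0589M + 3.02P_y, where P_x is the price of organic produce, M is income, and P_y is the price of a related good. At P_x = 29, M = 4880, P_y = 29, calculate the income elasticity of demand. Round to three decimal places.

2.187

Evaluating quantity at (P_x, M, P_y) gives x = 55 − 0.355(29)² + 0.0589(4880) + 3.02(29) = 55 − 298.555 + 287.432 + 87.58 = 131.457.
∂x/∂M = +0.0589, so E_I = 0.0589·(4880/131.457) ≈ 2.187.
E_I > 1: normal good (luxury).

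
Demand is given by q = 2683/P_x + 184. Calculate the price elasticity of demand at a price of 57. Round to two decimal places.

-0.20

At P_x = 57, q = 231.0702.
dq/dP_x = −2683/P_x² = −0.8258.
Point elasticity E = (dq/dP_x)·(P_x/q) = -0.8258 × 57/231.0702 ≈ -0.20.
|E| < 1, so demand is inelastic at this price.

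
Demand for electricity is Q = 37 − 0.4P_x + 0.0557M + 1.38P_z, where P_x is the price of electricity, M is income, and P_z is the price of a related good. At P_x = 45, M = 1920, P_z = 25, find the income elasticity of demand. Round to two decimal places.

0.67

Q = 37 − 0.4(45) + 0.0557(1920) + 1.38(25) = 37 − 18 + 106.944 + 34.5 = 160.444.
∂Q/∂M = +0.0557, so E_I = 0.0557·(1920/160.444) ≈ 0.67.
E_I ∈ (0,1): normal good (necessity).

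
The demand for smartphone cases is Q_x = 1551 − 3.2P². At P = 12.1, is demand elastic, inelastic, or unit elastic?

At P = 12.1, Q_x = 1082.488.
dQ_x/dP = −2·3.2·P = −77.44.
Point elasticity E = (dQ_x/dP)·(P/Q_x) = -77.44 × 12.1/1082.488 ≈ -0.866.
|E| ≈ 0.866 < 1, so demand is inelastic.

inelastic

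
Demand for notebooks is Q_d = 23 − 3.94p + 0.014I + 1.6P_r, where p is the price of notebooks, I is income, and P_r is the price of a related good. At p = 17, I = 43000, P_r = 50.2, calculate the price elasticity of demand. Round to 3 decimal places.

-0.105

Q_d = 23 − 3.94(17) + 0.014(43000) + 1.6(50.2) = 23 − 66.98 + 602 + 80.32 = 638.34.
∂Q_d/∂p = −3.94, so E_p = (−3.94)·(17/638.34) ≈ -0.105.
|E_p| < 1: demand is inelastic.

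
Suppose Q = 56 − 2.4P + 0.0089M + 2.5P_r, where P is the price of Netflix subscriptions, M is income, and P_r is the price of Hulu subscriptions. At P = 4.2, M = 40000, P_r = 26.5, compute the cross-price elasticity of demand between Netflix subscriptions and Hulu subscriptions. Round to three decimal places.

0.142

At the given point, Q = 56 − 2.4(4.2) + 0.0089(40000) + 2.5(26.5) = 56 − 10.08 + 356 + 66.25 = 468.17.
∂Q/∂P_r = +2.5, so E_xy = 2.5·(26.5/468.17) ≈ 0.142.
E_xy > 0: the goods are substitutes.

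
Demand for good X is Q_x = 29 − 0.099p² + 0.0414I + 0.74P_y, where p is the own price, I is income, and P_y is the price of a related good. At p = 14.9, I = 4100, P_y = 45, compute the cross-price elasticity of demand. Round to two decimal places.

Substituting, Q_x = 29 − 0.099(14.9)² + 0.0414(4100) + 0.74(45) = 29 − 21.979 + 169.74 + 33.3 = 210.061.
∂Q_x/∂P_y = +0.74, so E_xy = 0.74·(45/210.061) ≈ 0.16.
E_xy > 0: the goods are substitutes.

0.16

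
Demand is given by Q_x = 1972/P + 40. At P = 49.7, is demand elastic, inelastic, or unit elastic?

inelastic

At P = 49.7, Q_x = 79.6781.
dQ_x/dP = −1972/P² = −0.7984.
Point elasticity E = (dQ_x/dP)·(P/Q_x) = -0.7984 × 49.7/79.6781 ≈ -0.498.
|E| ≈ 0.498 < 1, so demand is inelastic.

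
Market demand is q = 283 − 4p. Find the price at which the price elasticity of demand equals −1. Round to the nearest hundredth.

For linear demand q = a − bp, E = −bp/(a − bp). |E| = 1 ⇒ bp = a − bp ⇒ p = a/(2b).
p = 283/(2·4) ≈ 35.38.

35.38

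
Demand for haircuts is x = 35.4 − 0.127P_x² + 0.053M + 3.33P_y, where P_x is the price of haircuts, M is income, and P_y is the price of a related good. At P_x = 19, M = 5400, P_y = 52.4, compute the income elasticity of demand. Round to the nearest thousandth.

Substituting, x = 35.4 − 0.127(19)² + 0.053(5400) + 3.33(52.4) = 35.4 − 45.847 + 286.2 + 174.492 = 450.245.
∂x/∂M = +0.053, so E_I = 0.053·(5400/450.245) ≈ 0.636.
E_I ∈ (0,1): normal good (necessity).

0.636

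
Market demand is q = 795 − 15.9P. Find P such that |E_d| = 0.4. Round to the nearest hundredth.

14.29

Set −bP/(a − bP) = −0.4 ⇒ bP = 0.4(a − bP) ⇒ bP(1+0.4) = 0.4·a.
P = 0.4·795/(15.9·1.4) ≈ 14.29.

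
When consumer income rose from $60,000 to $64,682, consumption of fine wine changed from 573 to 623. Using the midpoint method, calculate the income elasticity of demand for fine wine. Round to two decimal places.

%ΔQ = (623 − 573)/[(573+623)/2] = 50/598 ≈ 0.0836.
%ΔI = (64,682 − 60,000)/[(60,000+64,682)/2] = 4682/62341 ≈ 0.0751.
E_I = %ΔQ/%ΔI ≈ 1.11.
E_I > 1: normal good (luxury).

1.11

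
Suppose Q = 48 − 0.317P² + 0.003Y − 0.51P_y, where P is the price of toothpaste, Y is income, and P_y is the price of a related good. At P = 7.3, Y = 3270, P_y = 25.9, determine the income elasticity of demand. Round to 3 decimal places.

0.354

Q = 48 − 0.317(7.3)² + 0.003(3270) − 0.51(25.9) = 48 − 16.8929 + 9.81 − 13.209 = 27.7081.
∂Q/∂Y = +0.003, so E_I = 0.003·(3270/27.7081) ≈ 0.354.
E_I ∈ (0,1): normal good (necessity).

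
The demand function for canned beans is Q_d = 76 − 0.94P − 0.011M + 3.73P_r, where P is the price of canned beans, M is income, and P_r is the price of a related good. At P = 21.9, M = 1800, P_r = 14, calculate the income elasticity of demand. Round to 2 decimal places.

-0.23

First evaluate Q_d: 76 − 0.94(21.9) − 0.011(1800) + 3.73(14) = 76 − 20.586 − 19.8 + 52.22 = 87.834.
∂Q_d/∂M = −0.011, so E_I = -0.011·(1800/87.834) ≈ -0.23.
E_I < 0: inferior good.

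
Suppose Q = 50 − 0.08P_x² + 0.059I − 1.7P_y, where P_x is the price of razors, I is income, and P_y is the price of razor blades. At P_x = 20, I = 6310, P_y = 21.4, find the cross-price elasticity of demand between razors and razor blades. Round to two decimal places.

First evaluate Q: 50 − 0.08(20)² + 0.059(6310) − 1.7(21.4) = 50 − 32 + 372.29 − 36.38 = 353.91.
∂Q/∂P_y = −1.7, so E_xy = -1.7·(21.4/353.91) ≈ -0.10.
E_xy < 0: the goods are complements.

-0.10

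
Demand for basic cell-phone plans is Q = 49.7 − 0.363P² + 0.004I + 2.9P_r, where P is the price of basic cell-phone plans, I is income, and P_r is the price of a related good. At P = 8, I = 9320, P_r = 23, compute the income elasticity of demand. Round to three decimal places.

0.286

Substituting, Q = 49.7 − 0.363(8)² + 0.004(9320) + 2.9(23) = 49.7 − 23.232 + 37.28 + 66.7 = 130.448.
∂Q/∂I = +0.004, so E_I = 0.004·(9320/130.448) ≈ 0.286.
E_I ∈ (0,1): normal good (necessity).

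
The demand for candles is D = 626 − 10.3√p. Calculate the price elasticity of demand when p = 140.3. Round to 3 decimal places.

At p = 140.3, D = 503.9983.
dD/dp = −10.3/(2√p) = −10.3/(2·11.8448).
Point elasticity E = (dD/dp)·(p/D) = -0.4348 × 140.3/503.9983 ≈ -0.121.
|E| < 1, so demand is inelastic at this price.

-0.121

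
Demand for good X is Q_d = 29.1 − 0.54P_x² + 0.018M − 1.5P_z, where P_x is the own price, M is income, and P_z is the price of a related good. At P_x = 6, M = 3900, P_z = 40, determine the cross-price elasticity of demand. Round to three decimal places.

Evaluating quantity at (P_x, M, P_z) gives Q_d = 29.1 − 0.54(6)² + 0.018(3900) − 1.5(40) = 29.1 − 19.44 + 70.2 − 60 = 19.86.
∂Q_d/∂P_z = −1.5, so E_xy = -1.5·(40/19.86) ≈ -3.021.
E_xy < 0: the goods are complements.

-3.021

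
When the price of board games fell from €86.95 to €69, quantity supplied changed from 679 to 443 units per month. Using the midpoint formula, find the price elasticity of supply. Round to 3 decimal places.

1.827

%ΔQ = (443 − 679)/[(679 + 443)/2] = -236/561 ≈ -0.4207.
%ΔP = (69 − 86.95)/[(86.95 + 69)/2] = -17.95/77.975 ≈ -0.2302.
Arc elasticity E = %ΔQ/%ΔP ≈ -0.4207/-0.2302 ≈ 1.827.
|E| > 1: supply is elastic over this range.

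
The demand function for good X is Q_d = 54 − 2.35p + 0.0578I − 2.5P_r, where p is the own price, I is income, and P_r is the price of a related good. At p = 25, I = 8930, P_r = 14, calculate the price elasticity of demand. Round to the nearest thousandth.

-0.123

Q_d = 54 − 2.35(25) + 0.0578(8930) − 2.5(14) = 54 − 58.75 + 516.154 − 35 = 476.404.
∂Q_d/∂p = −2.35, so E_p = (−2.35)·(25/476.404) ≈ -0.123.
|E_p| < 1: demand is inelastic.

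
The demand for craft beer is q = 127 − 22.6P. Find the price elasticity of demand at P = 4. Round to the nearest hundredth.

At P = 4, q = 36.6.
dq/dP = −22.6.
Point elasticity E = (dq/dP)·(P/q) = -22.6 × 4/36.6 ≈ -2.47.
|E| > 1, so demand is elastic at this price.

-2.47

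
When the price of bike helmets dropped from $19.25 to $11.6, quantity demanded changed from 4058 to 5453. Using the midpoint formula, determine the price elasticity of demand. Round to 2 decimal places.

%ΔQ = (5453 − 4058)/[(4058 + 5453)/2] = 1395/4755.5 ≈ 0.2933.
%ΔP = (11.6 − 19.25)/[(19.25 + 11.6)/2] = -7.65/15.425 ≈ -0.4959.
Arc elasticity E = %ΔQ/%ΔP ≈ 0.2933/-0.4959 ≈ -0.59.
|E| < 1: demand is inelastic over this range.

-0.59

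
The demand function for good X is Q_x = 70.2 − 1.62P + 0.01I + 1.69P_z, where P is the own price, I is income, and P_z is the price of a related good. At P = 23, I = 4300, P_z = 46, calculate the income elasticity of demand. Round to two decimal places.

First evaluate Q_x: 70.2 − 1.62(23) + 0.01(4300) + 1.69(46) = 70.2 − 37.26 + 43 + 77.74 = 153.68.
∂Q_x/∂I = +0.01, so E_I = 0.01·(4300/153.68) ≈ 0.28.
E_I ∈ (0,1): normal good (necessity).

0.28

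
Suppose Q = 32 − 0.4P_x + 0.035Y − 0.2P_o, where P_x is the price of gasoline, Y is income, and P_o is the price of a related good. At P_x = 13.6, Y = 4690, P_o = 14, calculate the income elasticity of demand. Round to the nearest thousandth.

Q = 32 − 0.4(13.6) + 0.035(4690) − 0.2(14) = 32 − 5.44 + 164.15 − 2.8 = 187.91.
∂Q/∂Y = +0.035, so E_I = 0.035·(4690/187.91) ≈ 0.874.
E_I ∈ (0,1): normal good (necessity).

0.874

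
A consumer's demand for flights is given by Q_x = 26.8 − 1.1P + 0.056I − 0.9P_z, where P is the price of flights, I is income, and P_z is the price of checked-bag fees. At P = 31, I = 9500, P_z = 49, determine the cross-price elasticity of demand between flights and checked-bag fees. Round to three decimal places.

-0.092

Substituting, Q_x = 26.8 − 1.1(31) + 0.056(9500) − 0.9(49) = 26.8 − 34.1 + 532 − 44.1 = 480.6.
∂Q_x/∂P_z = −0.9, so E_xy = -0.9·(49/480.6) ≈ -0.092.
E_xy < 0: the goods are complements.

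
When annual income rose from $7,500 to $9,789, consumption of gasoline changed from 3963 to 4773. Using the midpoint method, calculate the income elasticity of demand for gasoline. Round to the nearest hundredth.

0.70

%ΔQ = (4773 − 3963)/[(3963+4773)/2] = 810/4368 ≈ 0.1854.
%ΔI = (9,789 − 7,500)/[(7,500+9,789)/2] = 2289/8644.5 ≈ 0.2648.
E_I = %ΔQ/%ΔI ≈ 0.70.
E_I ∈ (0,1): normal good (necessity).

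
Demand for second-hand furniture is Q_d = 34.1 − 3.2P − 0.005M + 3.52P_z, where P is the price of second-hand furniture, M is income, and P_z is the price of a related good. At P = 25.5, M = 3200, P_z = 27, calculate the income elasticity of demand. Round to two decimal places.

-0.51

At the given point, Q_d = 34.1 − 3.2(25.5) − 0.005(3200) + 3.52(27) = 34.1 − 81.6 − 16 + 95.04 = 31.54.
∂Q_d/∂M = −0.005, so E_I = -0.005·(3200/31.54) ≈ -0.51.
E_I < 0: inferior good.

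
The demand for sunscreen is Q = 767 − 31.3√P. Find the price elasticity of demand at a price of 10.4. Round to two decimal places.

-0.08

At P = 10.4, Q = 666.0605.
dQ/dP = −31.3/(2√P) = −31.3/(2·3.2249).
Point elasticity E = (dQ/dP)·(P/Q) = -4.8529 × 10.4/666.0605 ≈ -0.08.
|E| < 1, so demand is inelastic at this price.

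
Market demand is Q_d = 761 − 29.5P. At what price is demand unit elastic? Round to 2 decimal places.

12.90

For linear demand Q_d = a − bP, E = −bP/(a − bP). |E| = 1 ⇒ bP = a − bP ⇒ P = a/(2b).
P = 761/(2·29.5) ≈ 12.90.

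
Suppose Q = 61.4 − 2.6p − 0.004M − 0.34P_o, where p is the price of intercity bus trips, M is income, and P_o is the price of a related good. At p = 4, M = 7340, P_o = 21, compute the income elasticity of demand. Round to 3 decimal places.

Q = 61.4 − 2.6(4) − 0.004(7340) − 0.34(21) = 61.4 − 10.4 − 29.36 − 7.14 = 14.5.
∂Q/∂M = −0.004, so E_I = -0.004·(7340/14.5) ≈ -2.025.
E_I < 0: inferior good.

-2.025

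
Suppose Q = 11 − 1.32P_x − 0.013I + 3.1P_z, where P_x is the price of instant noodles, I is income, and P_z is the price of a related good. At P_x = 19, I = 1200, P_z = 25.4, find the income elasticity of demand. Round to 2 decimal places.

-0.32

At the given point, Q = 11 − 1.32(19) − 0.013(1200) + 3.1(25.4) = 11 − 25.08 − 15.6 + 78.74 = 49.06.
∂Q/∂I = −0.013, so E_I = -0.013·(1200/49.06) ≈ -0.32.
E_I < 0: inferior good.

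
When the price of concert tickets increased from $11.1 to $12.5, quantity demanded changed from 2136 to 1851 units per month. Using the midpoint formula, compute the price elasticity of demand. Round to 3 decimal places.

%Δq = (1851 − 2136)/[(2136 + 1851)/2] = -285/1993.5 ≈ -0.1430.
%Δp = (12.5 − 11.1)/[(11.1 + 12.5)/2] = 1.4/11.8 ≈ 0.1186.
Arc elasticity E = %Δq/%Δp ≈ -0.1430/0.1186 ≈ -1.205.
|E| > 1: demand is elastic over this range.

-1.205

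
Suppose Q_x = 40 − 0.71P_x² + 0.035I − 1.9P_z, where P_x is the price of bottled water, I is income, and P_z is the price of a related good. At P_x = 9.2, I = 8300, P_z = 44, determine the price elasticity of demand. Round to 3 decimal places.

-0.643

At the given point, Q_x = 40 − 0.71(9.2)² + 0.035(8300) − 1.9(44) = 40 − 60.0944 + 290.5 − 83.6 = 186.8056.
∂Q_x/∂P_x = −2·0.71·P_x = -13.064, so E_p = -13.064·(9.2/186.8056) ≈ -0.643.
|E_p| < 1: demand is inelastic.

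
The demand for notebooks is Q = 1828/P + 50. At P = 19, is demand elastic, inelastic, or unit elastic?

At P = 19, Q = 146.2105.
dQ/dP = −1828/P² = −5.0637.
Point elasticity E = (dQ/dP)·(P/Q) = -5.0637 × 19/146.2105 ≈ -0.658.
|E| ≈ 0.658 < 1, so demand is inelastic.

inelastic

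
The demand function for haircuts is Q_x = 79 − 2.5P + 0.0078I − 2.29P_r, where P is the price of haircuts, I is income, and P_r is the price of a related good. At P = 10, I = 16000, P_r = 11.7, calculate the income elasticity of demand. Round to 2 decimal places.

0.82

Q_x = 79 − 2.5(10) + 0.0078(16000) − 2.29(11.7) = 79 − 25 + 124.8 − 26.793 = 152.007.
∂Q_x/∂I = +0.0078, so E_I = 0.0078·(16000/152.007) ≈ 0.82.
E_I ∈ (0,1): normal good (necessity).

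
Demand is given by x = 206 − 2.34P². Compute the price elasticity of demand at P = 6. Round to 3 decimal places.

At P = 6, x = 121.76.
dx/dP = −2·2.34·P = −28.08.
Point elasticity E = (dx/dP)·(P/x) = -28.08 × 6/121.76 ≈ -1.384.
|E| > 1, so demand is elastic at this price.

-1.384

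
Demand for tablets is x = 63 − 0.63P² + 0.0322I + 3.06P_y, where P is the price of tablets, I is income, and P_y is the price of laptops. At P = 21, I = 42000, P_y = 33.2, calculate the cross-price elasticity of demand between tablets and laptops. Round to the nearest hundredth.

x = 63 − 0.63(21)² + 0.0322(42000) + 3.06(33.2) = 63 − 277.83 + 1352.4 + 101.592 = 1239.162.
∂x/∂P_y = +3.06, so E_xy = 3.06·(33.2/1239.162) ≈ 0.08.
E_xy > 0: the goods are substitutes.

0.08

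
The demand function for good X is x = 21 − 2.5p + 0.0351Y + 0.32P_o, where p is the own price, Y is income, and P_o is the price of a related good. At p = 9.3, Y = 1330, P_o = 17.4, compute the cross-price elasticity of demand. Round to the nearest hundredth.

0.11

First evaluate x: 21 − 2.5(9.3) + 0.0351(1330) + 0.32(17.4) = 21 − 23.25 + 46.683 + 5.568 = 50.001.
∂x/∂P_o = +0.32, so E_xy = 0.32·(17.4/50.001) ≈ 0.11.
E_xy > 0: the goods are substitutes.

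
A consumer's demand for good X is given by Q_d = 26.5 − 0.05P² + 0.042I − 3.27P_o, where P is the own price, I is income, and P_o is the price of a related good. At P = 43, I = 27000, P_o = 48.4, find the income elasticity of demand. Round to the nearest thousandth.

Evaluating quantity at (P, I, P_o) gives Q_d = 26.5 − 0.05(43)² + 0.042(27000) − 3.27(48.4) = 26.5 − 92.45 + 1134 − 158.268 = 909.782.
∂Q_d/∂I = +0.042, so E_I = 0.042·(27000/909.782) ≈ 1.246.
E_I > 1: normal good (luxury).

1.246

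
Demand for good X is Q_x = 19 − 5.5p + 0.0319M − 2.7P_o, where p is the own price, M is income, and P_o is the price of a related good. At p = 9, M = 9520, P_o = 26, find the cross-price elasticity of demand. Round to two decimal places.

-0.35

At the given point, Q_x = 19 − 5.5(9) + 0.0319(9520) − 2.7(26) = 19 − 49.5 + 303.688 − 70.2 = 202.988.
∂Q_x/∂P_o = −2.7, so E_xy = -2.7·(26/202.988) ≈ -0.35.
E_xy < 0: the goods are complements.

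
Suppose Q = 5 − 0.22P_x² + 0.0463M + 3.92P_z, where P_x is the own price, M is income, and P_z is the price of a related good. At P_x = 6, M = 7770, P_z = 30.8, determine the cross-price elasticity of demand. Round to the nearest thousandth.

Q = 5 − 0.22(6)² + 0.0463(7770) + 3.92(30.8) = 5 − 7.92 + 359.751 + 120.736 = 477.567.
∂Q/∂P_z = +3.92, so E_xy = 3.92·(30.8/477.567) ≈ 0.253.
E_xy > 0: the goods are substitutes.

0.253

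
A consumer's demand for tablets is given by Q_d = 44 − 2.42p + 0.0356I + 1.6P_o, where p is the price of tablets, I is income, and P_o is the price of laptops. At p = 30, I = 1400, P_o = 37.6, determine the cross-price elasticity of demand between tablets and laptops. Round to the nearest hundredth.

At the given point, Q_d = 44 − 2.42(30) + 0.0356(1400) + 1.6(37.6) = 44 − 72.6 + 49.84 + 60.16 = 81.4.
∂Q_d/∂P_o = +1.6, so E_xy = 1.6·(37.6/81.4) ≈ 0.74.
E_xy > 0: the goods are substitutes.

0.74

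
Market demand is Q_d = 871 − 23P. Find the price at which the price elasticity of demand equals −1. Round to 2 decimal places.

For linear demand Q_d = a − bP, E = −bP/(a − bP). |E| = 1 ⇒ bP = a − bP ⇒ P = a/(2b).
P = 871/(2·23) ≈ 18.93.

18.93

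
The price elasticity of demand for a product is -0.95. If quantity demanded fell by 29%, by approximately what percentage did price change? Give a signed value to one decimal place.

30.5

%ΔQ ≈ E × %ΔP ⇒ %ΔP = %ΔQ / E = (-29%)/(-0.95) ≈ 30.5%.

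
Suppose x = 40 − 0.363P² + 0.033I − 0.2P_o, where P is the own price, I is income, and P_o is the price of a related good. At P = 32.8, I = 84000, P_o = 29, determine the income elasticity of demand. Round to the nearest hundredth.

First evaluate x: 40 − 0.363(32.8)² + 0.033(84000) − 0.2(29) = 40 − 390.5299 + 2772 − 5.8 = 2415.6701.
∂x/∂I = +0.033, so E_I = 0.033·(84000/2415.6701) ≈ 1.15.
E_I > 1: normal good (luxury).

1.15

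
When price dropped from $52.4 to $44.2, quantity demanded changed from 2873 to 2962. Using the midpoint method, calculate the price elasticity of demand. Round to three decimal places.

%Δq = (2962 − 2873)/[(2873 + 2962)/2] = 89/2917.5 ≈ 0.0305.
%ΔP = (44.2 − 52.4)/[(52.4 + 44.2)/2] = -8.2/48.3 ≈ -0.1698.
Arc elasticity E = %Δq/%ΔP ≈ 0.0305/-0.1698 ≈ -0.180.
|E| < 1: demand is inelastic over this range.

-0.180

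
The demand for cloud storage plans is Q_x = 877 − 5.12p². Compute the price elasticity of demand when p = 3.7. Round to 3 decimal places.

At p = 3.7, Q_x = 806.9072.
dQ_x/dp = −2·5.12·p = −37.888.
Point elasticity E = (dQ_x/dp)·(p/Q_x) = -37.888 × 3.7/806.9072 ≈ -0.174.
|E| < 1, so demand is inelastic at this price.

-0.174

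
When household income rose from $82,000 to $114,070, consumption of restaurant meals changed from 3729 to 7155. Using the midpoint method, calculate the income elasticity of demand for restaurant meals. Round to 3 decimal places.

1.924

%ΔQ = (7155 − 3729)/[(3729+7155)/2] = 3426/5442 ≈ 0.6295.
%ΔI = (114,070 − 82,000)/[(82,000+114,070)/2] = 32070/98035 ≈ 0.3271.
E_I = %ΔQ/%ΔI ≈ 1.924.
E_I > 1: normal good (luxury).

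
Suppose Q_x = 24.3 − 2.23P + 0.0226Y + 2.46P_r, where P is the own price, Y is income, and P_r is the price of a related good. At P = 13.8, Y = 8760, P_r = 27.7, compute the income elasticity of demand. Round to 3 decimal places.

Substituting, Q_x = 24.3 − 2.23(13.8) + 0.0226(8760) + 2.46(27.7) = 24.3 − 30.774 + 197.976 + 68.142 = 259.644.
∂Q_x/∂Y = +0.0226, so E_I = 0.0226·(8760/259.644) ≈ 0.762.
E_I ∈ (0,1): normal good (necessity).

0.762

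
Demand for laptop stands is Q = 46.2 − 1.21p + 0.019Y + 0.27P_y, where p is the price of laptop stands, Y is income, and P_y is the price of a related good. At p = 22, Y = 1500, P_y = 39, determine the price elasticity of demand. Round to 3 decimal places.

Evaluating quantity at (p, Y, P_y) gives Q = 46.2 − 1.21(22) + 0.019(1500) + 0.27(39) = 46.2 − 26.62 + 28.5 + 10.53 = 58.61.
∂Q/∂p = −1.21, so E_p = (−1.21)·(22/58.61) ≈ -0.454.
|E_p| < 1: demand is inelastic.

-0.454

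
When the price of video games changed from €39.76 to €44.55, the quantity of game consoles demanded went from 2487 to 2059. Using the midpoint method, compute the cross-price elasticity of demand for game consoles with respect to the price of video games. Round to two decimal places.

%ΔQ_x = (2059 − 2487)/[(2487+2059)/2] = -428/2273 ≈ -0.1883.
%ΔP_y = (44.55 − 39.76)/[(39.76+44.55)/2] ≈ 0.1136.
E_xy = -0.1883/0.1136 ≈ -1.66.
E_xy < 0, so game consoles and video games are complements.

-1.66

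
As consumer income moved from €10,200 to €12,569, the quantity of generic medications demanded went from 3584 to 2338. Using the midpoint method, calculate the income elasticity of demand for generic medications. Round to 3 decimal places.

%ΔQ = (2338 − 3584)/[(3584+2338)/2] = -1246/2961 ≈ -0.4208.
%ΔM = (12,569 − 10,200)/[(10,200+12,569)/2] = 2369/11384.5 ≈ 0.2081.
E_I = %ΔQ/%ΔM ≈ -2.022.
E_I < 0: inferior good.

-2.022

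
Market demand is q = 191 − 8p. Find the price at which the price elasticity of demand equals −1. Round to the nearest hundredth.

For linear demand q = a − bp, E = −bp/(a − bp). |E| = 1 ⇒ bp = a − bp ⇒ p = a/(2b).
p = 191/(2·8) ≈ 11.94.

11.94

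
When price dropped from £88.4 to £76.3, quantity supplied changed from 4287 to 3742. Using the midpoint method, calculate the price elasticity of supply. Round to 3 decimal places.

%Δq = (3742 − 4287)/[(4287 + 3742)/2] = -545/4014.5 ≈ -0.1358.
%Δp = (76.3 − 88.4)/[(88.4 + 76.3)/2] = -12.1/82.35 ≈ -0.1469.
Arc elasticity E = %Δq/%Δp ≈ -0.1358/-0.1469 ≈ 0.924.
|E| < 1: supply is inelastic over this range.

0.924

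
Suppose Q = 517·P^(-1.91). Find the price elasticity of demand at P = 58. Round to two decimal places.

-1.91

For a Cobb–Douglas (constant-elasticity) form Q = A·P^α·…, the elasticity with respect to P equals the exponent α at every point.
Here the exponent on P is -1.91, so the price elasticity of demand is -1.91.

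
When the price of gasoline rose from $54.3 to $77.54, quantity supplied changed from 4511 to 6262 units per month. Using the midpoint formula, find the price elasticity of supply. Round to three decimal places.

0.922

%Δq = (6262 − 4511)/[(4511 + 6262)/2] = 1751/5386.5 ≈ 0.3251.
%ΔP = (77.54 − 54.3)/[(54.3 + 77.54)/2] = 23.24/65.92 ≈ 0.3525.
Arc elasticity E = %Δq/%ΔP ≈ 0.3251/0.3525 ≈ 0.922.
|E| < 1: supply is inelastic over this range.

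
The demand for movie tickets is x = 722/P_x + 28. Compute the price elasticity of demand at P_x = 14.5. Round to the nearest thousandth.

At P_x = 14.5, x = 77.7931.
dx/dP_x = −722/P_x² = −3.434.
Point elasticity E = (dx/dP_x)·(P_x/x) = -3.434 × 14.5/77.7931 ≈ -0.640.
|E| < 1, so demand is inelastic at this price.

-0.640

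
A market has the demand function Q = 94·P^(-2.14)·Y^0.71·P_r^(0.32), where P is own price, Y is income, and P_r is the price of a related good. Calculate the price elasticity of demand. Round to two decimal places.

-2.14

For a Cobb–Douglas (constant-elasticity) form Q = A·P^α·…, the elasticity with respect to P equals the exponent α at every point.
Here the exponent on P is -2.14, so the price elasticity of demand is -2.14.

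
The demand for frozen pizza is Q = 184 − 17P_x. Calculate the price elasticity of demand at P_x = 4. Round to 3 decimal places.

-0.586

At P_x = 4, Q = 116.
dQ/dP_x = −17.
Point elasticity E = (dQ/dP_x)·(P_x/Q) = -17 × 4/116 ≈ -0.586.
|E| < 1, so demand is inelastic at this price.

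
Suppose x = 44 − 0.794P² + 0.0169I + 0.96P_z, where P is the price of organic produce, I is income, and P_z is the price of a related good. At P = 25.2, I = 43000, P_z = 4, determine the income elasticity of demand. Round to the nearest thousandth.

2.688

First evaluate x: 44 − 0.794(25.2)² + 0.0169(43000) + 0.96(4) = 44 − 504.2218 + 726.7 + 3.84 = 270.3182.
∂x/∂I = +0.0169, so E_I = 0.0169·(43000/270.3182) ≈ 2.688.
E_I > 1: normal good (luxury).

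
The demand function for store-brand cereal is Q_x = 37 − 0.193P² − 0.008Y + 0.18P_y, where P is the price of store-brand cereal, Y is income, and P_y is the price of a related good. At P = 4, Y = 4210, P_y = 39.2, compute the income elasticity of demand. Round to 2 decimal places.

-4.62

Evaluating quantity at (P, Y, P_y) gives Q_x = 37 − 0.193(4)² − 0.008(4210) + 0.18(39.2) = 37 − 3.088 − 33.68 + 7.056 = 7.288.
∂Q_x/∂Y = −0.008, so E_I = -0.008·(4210/7.288) ≈ -4.62.
E_I < 0: inferior good.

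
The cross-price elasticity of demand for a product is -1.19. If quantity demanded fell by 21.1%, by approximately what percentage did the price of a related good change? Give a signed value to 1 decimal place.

%ΔQ ≈ E × %ΔP_y ⇒ %ΔP_y = %ΔQ / E = (-21.1%)/(-1.19) ≈ 17.7%.

17.7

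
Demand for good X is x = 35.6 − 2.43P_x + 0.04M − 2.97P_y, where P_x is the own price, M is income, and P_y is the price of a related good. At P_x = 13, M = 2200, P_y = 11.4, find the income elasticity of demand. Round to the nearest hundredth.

Substituting, x = 35.6 − 2.43(13) + 0.04(2200) − 2.97(11.4) = 35.6 − 31.59 + 88 − 33.858 = 58.152.
∂x/∂M = +0.04, so E_I = 0.04·(2200/58.152) ≈ 1.51.
E_I > 1: normal good (luxury).

1.51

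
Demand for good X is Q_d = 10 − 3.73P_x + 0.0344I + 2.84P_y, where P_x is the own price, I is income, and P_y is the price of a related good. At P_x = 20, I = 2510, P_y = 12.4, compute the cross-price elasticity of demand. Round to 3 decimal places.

0.618

Substituting, Q_d = 10 − 3.73(20) + 0.0344(2510) + 2.84(12.4) = 10 − 74.6 + 86.344 + 35.216 = 56.96.
∂Q_d/∂P_y = +2.84, so E_xy = 2.84·(12.4/56.96) ≈ 0.618.
E_xy > 0: the goods are substitutes.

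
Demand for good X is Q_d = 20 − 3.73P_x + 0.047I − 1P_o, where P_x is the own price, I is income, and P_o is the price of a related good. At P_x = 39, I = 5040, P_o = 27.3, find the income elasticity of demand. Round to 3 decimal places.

2.816

At the given point, Q_d = 20 − 3.73(39) + 0.047(5040) − 1(27.3) = 20 − 145.47 + 236.88 − 27.3 = 84.11.
∂Q_d/∂I = +0.047, so E_I = 0.047·(5040/84.11) ≈ 2.816.
E_I > 1: normal good (luxury).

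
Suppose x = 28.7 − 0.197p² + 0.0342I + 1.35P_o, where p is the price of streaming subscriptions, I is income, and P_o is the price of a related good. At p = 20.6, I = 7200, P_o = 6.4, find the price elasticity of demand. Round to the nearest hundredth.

-0.84

First evaluate x: 28.7 − 0.197(20.6)² + 0.0342(7200) + 1.35(6.4) = 28.7 − 83.5989 + 246.24 + 8.64 = 199.9811.
∂x/∂p = −2·0.197·p = -8.1164, so E_p = -8.1164·(20.6/199.9811) ≈ -0.84.
|E_p| < 1: demand is inelastic.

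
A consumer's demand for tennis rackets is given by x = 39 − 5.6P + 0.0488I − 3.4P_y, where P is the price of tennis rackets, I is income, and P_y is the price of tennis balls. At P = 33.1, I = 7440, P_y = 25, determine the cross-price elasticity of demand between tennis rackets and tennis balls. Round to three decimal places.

First evaluate x: 39 − 5.6(33.1) + 0.0488(7440) − 3.4(25) = 39 − 185.36 + 363.072 − 85 = 131.712.
∂x/∂P_y = −3.4, so E_xy = -3.4·(25/131.712) ≈ -0.645.
E_xy < 0: the goods are complements.

-0.645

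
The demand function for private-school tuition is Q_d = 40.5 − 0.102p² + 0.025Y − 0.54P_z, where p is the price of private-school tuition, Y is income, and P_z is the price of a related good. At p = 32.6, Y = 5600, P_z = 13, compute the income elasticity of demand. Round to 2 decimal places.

2.15

Substituting, Q_d = 40.5 − 0.102(32.6)² + 0.025(5600) − 0.54(13) = 40.5 − 108.4015 + 140 − 7.02 = 65.0785.
∂Q_d/∂Y = +0.025, so E_I = 0.025·(5600/65.0785) ≈ 2.15.
E_I > 1: normal good (luxury).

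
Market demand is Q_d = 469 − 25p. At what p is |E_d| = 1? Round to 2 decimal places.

9.38

For linear demand Q_d = a − bp, E = −bp/(a − bp). |E| = 1 ⇒ bp = a − bp ⇒ p = a/(2b).
p = 469/(2·25) = 9.38.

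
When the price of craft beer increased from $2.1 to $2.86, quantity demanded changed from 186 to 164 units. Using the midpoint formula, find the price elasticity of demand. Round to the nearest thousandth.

%ΔQ = (164 − 186)/[(186 + 164)/2] = -22/175 ≈ -0.1257.
%ΔP = (2.86 − 2.1)/[(2.1 + 2.86)/2] = 0.76/2.48 ≈ 0.3065.
Arc elasticity E = %ΔQ/%ΔP ≈ -0.1257/0.3065 ≈ -0.410.
|E| < 1: demand is inelastic over this range.

-0.410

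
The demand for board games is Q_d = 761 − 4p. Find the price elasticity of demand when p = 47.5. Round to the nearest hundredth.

At p = 47.5, Q_d = 571.
dQ_d/dp = −4.
Point elasticity E = (dQ_d/dp)·(p/Q_d) = -4 × 47.5/571 ≈ -0.33.
|E| < 1, so demand is inelastic at this price.

-0.33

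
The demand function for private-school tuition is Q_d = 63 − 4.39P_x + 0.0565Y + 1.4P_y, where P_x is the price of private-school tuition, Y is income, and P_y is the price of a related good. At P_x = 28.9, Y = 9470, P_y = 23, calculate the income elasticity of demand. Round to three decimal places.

At the given point, Q_d = 63 − 4.39(28.9) + 0.0565(9470) + 1.4(23) = 63 − 126.871 + 535.055 + 32.2 = 503.384.
∂Q_d/∂Y = +0.0565, so E_I = 0.0565·(9470/503.384) ≈ 1.063.
E_I > 1: normal good (luxury).

1.063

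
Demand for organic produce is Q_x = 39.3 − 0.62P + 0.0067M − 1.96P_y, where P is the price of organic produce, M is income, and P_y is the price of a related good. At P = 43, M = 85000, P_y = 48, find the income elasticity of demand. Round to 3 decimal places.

Q_x = 39.3 − 0.62(43) + 0.0067(85000) − 1.96(48) = 39.3 − 26.66 + 569.5 − 94.08 = 488.06.
∂Q_x/∂M = +0.0067, so E_I = 0.0067·(85000/488.06) ≈ 1.167.
E_I > 1: normal good (luxury).

1.167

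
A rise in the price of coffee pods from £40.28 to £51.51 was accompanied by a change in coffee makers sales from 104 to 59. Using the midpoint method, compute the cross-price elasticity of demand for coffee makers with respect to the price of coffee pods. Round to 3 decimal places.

%ΔQ_x = (59 − 104)/[(104+59)/2] = -45/81.5 ≈ -0.5521.
%ΔP_y = (51.51 − 40.28)/[(40.28+51.51)/2] ≈ 0.2447.
E_xy = -0.5521/0.2447 ≈ -2.257.
E_xy < 0, so coffee makers and coffee pods are complements.

-2.257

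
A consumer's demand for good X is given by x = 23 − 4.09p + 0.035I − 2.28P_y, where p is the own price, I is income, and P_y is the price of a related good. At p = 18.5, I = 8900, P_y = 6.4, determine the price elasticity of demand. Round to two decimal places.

First evaluate x: 23 − 4.09(18.5) + 0.035(8900) − 2.28(6.4) = 23 − 75.665 + 311.5 − 14.592 = 244.243.
∂x/∂p = −4.09, so E_p = (−4.09)·(18.5/244.243) ≈ -0.31.
|E_p| < 1: demand is inelastic.

-0.31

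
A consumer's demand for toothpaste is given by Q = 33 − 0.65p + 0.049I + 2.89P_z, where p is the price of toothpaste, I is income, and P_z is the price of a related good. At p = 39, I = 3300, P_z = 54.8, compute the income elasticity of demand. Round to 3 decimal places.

0.493

Substituting, Q = 33 − 0.65(39) + 0.049(3300) + 2.89(54.8) = 33 − 25.35 + 161.7 + 158.372 = 327.722.
∂Q/∂I = +0.049, so E_I = 0.049·(3300/327.722) ≈ 0.493.
E_I ∈ (0,1): normal good (necessity).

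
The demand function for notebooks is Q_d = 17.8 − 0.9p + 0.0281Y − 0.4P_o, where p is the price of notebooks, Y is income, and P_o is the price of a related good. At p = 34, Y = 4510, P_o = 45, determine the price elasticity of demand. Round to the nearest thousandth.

-0.319

At the given point, Q_d = 17.8 − 0.9(34) + 0.0281(4510) − 0.4(45) = 17.8 − 30.6 + 126.731 − 18 = 95.931.
∂Q_d/∂p = −0.9, so E_p = (−0.9)·(34/95.931) ≈ -0.319.
|E_p| < 1: demand is inelastic.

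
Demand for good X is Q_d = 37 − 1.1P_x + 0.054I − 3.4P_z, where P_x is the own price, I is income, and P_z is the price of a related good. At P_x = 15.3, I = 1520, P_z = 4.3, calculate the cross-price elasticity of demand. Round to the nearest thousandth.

At the given point, Q_d = 37 − 1.1(15.3) + 0.054(1520) − 3.4(4.3) = 37 − 16.83 + 82.08 − 14.62 = 87.63.
∂Q_d/∂P_z = −3.4, so E_xy = -3.4·(4.3/87.63) ≈ -0.167.
E_xy < 0: the goods are complements.

-0.167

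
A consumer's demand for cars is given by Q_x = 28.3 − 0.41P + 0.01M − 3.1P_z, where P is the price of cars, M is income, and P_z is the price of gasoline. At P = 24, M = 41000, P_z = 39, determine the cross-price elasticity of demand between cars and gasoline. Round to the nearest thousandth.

-0.393

Evaluating quantity at (P, M, P_z) gives Q_x = 28.3 − 0.41(24) + 0.01(41000) − 3.1(39) = 28.3 − 9.84 + 410 − 120.9 = 307.56.
∂Q_x/∂P_z = −3.1, so E_xy = -3.1·(39/307.56) ≈ -0.393.
E_xy < 0: the goods are complements.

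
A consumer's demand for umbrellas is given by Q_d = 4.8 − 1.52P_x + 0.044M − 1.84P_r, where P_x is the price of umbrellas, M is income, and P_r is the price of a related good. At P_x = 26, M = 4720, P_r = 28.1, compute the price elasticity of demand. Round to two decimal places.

Evaluating quantity at (P_x, M, P_r) gives Q_d = 4.8 − 1.52(26) + 0.044(4720) − 1.84(28.1) = 4.8 − 39.52 + 207.68 − 51.704 = 121.256.
∂Q_d/∂P_x = −1.52, so E_p = (−1.52)·(26/121.256) ≈ -0.33.
|E_p| < 1: demand is inelastic.

-0.33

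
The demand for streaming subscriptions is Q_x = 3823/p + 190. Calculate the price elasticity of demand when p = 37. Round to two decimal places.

-0.35

At p = 37, Q_x = 293.3243.
dQ_x/dp = −3823/p² = −2.7925.
Point elasticity E = (dQ_x/dp)·(p/Q_x) = -2.7925 × 37/293.3243 ≈ -0.35.
|E| < 1, so demand is inelastic at this price.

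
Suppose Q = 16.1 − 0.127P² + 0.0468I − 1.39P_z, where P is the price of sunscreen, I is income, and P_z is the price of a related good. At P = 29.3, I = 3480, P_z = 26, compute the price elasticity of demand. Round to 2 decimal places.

Q = 16.1 − 0.127(29.3)² + 0.0468(3480) − 1.39(26) = 16.1 − 109.0282 + 162.864 − 36.14 = 33.7958.
∂Q/∂P = −2·0.127·P = -7.4422, so E_p = -7.4422·(29.3/33.7958) ≈ -6.45.
|E_p| > 1: demand is elastic.

-6.45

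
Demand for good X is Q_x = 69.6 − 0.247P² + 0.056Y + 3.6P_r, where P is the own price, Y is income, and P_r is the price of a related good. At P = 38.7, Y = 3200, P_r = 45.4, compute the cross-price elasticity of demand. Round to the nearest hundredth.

First evaluate Q_x: 69.6 − 0.247(38.7)² + 0.056(3200) + 3.6(45.4) = 69.6 − 369.9294 + 179.2 + 163.44 = 42.3106.
∂Q_x/∂P_r = +3.6, so E_xy = 3.6·(45.4/42.3106) ≈ 3.86.
E_xy > 0: the goods are substitutes.

3.86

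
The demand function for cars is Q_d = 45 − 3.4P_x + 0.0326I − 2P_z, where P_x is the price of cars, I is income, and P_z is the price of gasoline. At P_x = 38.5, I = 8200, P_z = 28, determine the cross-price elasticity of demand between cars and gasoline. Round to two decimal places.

First evaluate Q_d: 45 − 3.4(38.5) + 0.0326(8200) − 2(28) = 45 − 130.9 + 267.32 − 56 = 125.42.
∂Q_d/∂P_z = −2, so E_xy = -2·(28/125.42) ≈ -0.45.
E_xy < 0: the goods are complements.

-0.45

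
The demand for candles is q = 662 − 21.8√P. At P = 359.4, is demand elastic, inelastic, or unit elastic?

At P = 359.4, q = 248.7189.
dq/dP = −21.8/(2√P) = −21.8/(2·18.9578).
Point elasticity E = (dq/dP)·(P/q) = -0.575 × 359.4/248.7189 ≈ -0.831.
|E| ≈ 0.831 < 1, so demand is inelastic.

inelastic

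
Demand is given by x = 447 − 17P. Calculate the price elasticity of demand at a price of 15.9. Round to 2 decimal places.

-1.53

At P = 15.9, x = 176.7.
dx/dP = −17.
Point elasticity E = (dx/dP)·(P/x) = -17 × 15.9/176.7 ≈ -1.53.
|E| > 1, so demand is elastic at this price.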